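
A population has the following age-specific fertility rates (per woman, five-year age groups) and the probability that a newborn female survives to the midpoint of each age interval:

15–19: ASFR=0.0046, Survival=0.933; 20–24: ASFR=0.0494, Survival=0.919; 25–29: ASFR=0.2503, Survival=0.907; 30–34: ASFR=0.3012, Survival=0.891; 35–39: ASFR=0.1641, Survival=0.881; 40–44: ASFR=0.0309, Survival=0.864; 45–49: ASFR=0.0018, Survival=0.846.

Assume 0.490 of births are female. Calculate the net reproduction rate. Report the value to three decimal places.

Proportion female at birth = 0.490.
Each age group contributes 5 × ASFR × survival:
  15–19: 5 × 0.0046 × 0.933 = 0.02146
  20–24: 5 × 0.0494 × 0.919 = 0.22699
  25–29: 5 × 0.2503 × 0.907 = 1.13511
  30–34: 5 × 0.3012 × 0.891 = 1.34185
  35–39: 5 × 0.1641 × 0.881 = 0.72286
  40–44: 5 × 0.0309 × 0.864 = 0.13349
  45–49: 5 × 0.0018 × 0.846 = 0.00761
Sum = 3.58937
NRR = 0.490 × 3.58937 = 1.75879

1.759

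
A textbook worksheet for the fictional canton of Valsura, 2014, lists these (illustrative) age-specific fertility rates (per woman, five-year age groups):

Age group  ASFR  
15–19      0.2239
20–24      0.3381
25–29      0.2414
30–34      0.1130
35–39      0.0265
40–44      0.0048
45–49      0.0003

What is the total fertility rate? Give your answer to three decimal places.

4.740

Sum of ASFRs = 0.2239 + 0.3381 + 0.2414 + 0.1130 + 0.0265 + 0.0048 + 0.0003 = 0.9480
TFR = 5 × 0.9480 = 4.74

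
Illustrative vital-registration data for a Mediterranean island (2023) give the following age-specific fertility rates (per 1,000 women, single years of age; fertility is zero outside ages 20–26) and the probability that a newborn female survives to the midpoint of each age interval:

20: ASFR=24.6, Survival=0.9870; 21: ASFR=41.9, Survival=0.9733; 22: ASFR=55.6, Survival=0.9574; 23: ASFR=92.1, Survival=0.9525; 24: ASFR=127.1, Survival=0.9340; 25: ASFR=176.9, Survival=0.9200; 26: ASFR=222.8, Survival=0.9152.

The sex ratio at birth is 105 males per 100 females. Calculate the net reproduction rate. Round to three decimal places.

0.337

Proportion female at birth = 100 / (100 + 105) = 0.48780.
Each age group contributes 1 × ASFR × survival:
  20: 1 × 24.6/1000 × 0.9870 = 0.02428
  21: 1 × 41.9/1000 × 0.9733 = 0.04078
  22: 1 × 55.6/1000 × 0.9574 = 0.05323
  23: 1 × 92.1/1000 × 0.9525 = 0.08773
  24: 1 × 127.1/1000 × 0.9340 = 0.11871
  25: 1 × 176.9/1000 × 0.9200 = 0.16275
  26: 1 × 222.8/1000 × 0.9152 = 0.20391
Sum = 0.69139
NRR = 0.48780 × 0.69139 = 0.33726
NRR < 1, so the cohort does not fully replace itself.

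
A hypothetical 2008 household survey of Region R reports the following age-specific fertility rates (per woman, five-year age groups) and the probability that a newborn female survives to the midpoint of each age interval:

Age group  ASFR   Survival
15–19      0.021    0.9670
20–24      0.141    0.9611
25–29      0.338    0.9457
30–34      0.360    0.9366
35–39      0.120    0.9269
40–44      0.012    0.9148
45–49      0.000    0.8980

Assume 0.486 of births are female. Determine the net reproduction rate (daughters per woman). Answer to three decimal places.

2.272

Proportion female at birth = 0.486.
Per-age-group product (5 × ASFR × survival probability):
  15–19: 5 × 0.021 × 0.9670 = 0.10154
  20–24: 5 × 0.141 × 0.9611 = 0.67758
  25–29: 5 × 0.338 × 0.9457 = 1.59823
  30–34: 5 × 0.360 × 0.9366 = 1.68588
  35–39: 5 × 0.120 × 0.9269 = 0.55614
  40–44: 5 × 0.012 × 0.9148 = 0.05489
  45–49: 5 × 0.000 × 0.8980 = 0.00000
Sum = 4.67426
NRR = 0.486 × 4.67426 = 2.27169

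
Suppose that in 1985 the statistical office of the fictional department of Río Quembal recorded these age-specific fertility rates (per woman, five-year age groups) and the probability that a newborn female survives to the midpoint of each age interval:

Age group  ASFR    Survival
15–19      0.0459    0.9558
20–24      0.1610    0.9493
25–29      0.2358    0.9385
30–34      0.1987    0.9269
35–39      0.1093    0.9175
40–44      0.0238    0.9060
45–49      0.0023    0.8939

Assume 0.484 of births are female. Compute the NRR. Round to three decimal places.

1.757

Proportion female at birth = 0.484.
Per-age-group product (5 × ASFR × survival probability):
  15–19: 5 × 0.0459 × 0.9558 = 0.21936
  20–24: 5 × 0.1610 × 0.9493 = 0.76419
  25–29: 5 × 0.2358 × 0.9385 = 1.10649
  30–34: 5 × 0.1987 × 0.9269 = 0.92088
  35–39: 5 × 0.1093 × 0.9175 = 0.50141
  40–44: 5 × 0.0238 × 0.9060 = 0.10781
  45–49: 5 × 0.0023 × 0.8939 = 0.01028
Sum = 3.63042
NRR = 0.484 × 3.63042 = 1.75712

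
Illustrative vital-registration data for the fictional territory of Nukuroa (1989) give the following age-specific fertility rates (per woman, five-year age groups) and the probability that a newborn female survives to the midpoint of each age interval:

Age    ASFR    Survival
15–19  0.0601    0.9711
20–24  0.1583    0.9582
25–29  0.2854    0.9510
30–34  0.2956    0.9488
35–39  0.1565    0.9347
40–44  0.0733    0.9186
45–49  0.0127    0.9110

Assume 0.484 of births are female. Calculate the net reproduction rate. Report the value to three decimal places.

Proportion female at birth = 0.484.
Weighting each age-specific rate by interval width and survival:
  15–19: 5 × 0.0601 × 0.9711 = 0.29182
  20–24: 5 × 0.1583 × 0.9582 = 0.75842
  25–29: 5 × 0.2854 × 0.9510 = 1.35708
  30–34: 5 × 0.2956 × 0.9488 = 1.40233
  35–39: 5 × 0.1565 × 0.9347 = 0.73140
  40–44: 5 × 0.0733 × 0.9186 = 0.33667
  45–49: 5 × 0.0127 × 0.9110 = 0.05785
Sum = 4.93557
NRR = 0.484 × 4.93557 = 2.38882
NRR > 1, so each generation more than replaces itself.

2.389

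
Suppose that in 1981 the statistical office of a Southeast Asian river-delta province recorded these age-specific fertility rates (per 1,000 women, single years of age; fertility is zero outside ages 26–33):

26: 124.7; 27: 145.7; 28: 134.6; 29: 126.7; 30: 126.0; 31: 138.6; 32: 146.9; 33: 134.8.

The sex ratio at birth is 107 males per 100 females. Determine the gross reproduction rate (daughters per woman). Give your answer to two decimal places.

0.52

Proportion female at birth = 100 / (100 + 107) = 0.48309.
Sum of ASFRs = 124.7 + 145.7 + 134.6 + 126.7 + 126.0 + 138.6 + 146.9 + 134.8 = 1078.0
TFR = 1078.0 / 1000 = 1.078
GRR = 0.48309 × 1.078 = 0.52077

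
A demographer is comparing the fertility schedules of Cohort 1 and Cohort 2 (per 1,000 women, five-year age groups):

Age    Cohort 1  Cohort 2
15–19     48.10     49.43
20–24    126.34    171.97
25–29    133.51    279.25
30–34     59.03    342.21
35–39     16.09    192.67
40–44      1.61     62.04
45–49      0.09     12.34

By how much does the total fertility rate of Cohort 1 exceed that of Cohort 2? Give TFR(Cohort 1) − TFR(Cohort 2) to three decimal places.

Cohort 1:
  Sum of ASFRs = 48.10 + 126.34 + 133.51 + 59.03 + 16.09 + 1.61 + 0.09 = 384.77
  TFR = 5 × 384.77 / 1000 = 1.92385
Cohort 2:
  Sum of ASFRs = 49.43 + 171.97 + 279.25 + 342.21 + 192.67 + 62.04 + 12.34 = 1109.91
  TFR = 5 × 1109.91 / 1000 = 5.54955
Difference = 1.92385 − 5.54955 = -3.6257

-3.626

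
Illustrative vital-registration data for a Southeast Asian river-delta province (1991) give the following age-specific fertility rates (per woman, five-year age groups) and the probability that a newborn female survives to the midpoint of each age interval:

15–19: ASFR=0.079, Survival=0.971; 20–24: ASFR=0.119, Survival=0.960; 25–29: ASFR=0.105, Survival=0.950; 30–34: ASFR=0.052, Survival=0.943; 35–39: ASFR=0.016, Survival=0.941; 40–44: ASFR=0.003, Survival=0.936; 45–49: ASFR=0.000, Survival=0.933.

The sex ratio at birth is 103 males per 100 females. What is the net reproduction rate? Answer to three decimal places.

Proportion female at birth = 100 / (100 + 103) = 0.49261.
Each age group contributes 5 × ASFR × survival:
  15–19: 5 × 0.079 × 0.971 = 0.38355
  20–24: 5 × 0.119 × 0.960 = 0.57120
  25–29: 5 × 0.105 × 0.950 = 0.49875
  30–34: 5 × 0.052 × 0.943 = 0.24518
  35–39: 5 × 0.016 × 0.941 = 0.07528
  40–44: 5 × 0.003 × 0.936 = 0.01404
  45–49: 5 × 0.000 × 0.933 = 0.00000
Sum = 1.78800
NRR = 0.49261 × 1.78800 = 0.88079

0.881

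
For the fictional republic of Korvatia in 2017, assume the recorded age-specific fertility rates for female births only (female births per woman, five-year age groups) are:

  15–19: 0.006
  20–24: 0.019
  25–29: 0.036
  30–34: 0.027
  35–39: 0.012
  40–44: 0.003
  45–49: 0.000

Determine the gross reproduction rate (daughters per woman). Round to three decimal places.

Sum of female ASFRs = 0.006 + 0.019 + 0.036 + 0.027 + 0.012 + 0.003 + 0.000 = 0.103
GRR = 5 × 0.103 = 0.515

0.515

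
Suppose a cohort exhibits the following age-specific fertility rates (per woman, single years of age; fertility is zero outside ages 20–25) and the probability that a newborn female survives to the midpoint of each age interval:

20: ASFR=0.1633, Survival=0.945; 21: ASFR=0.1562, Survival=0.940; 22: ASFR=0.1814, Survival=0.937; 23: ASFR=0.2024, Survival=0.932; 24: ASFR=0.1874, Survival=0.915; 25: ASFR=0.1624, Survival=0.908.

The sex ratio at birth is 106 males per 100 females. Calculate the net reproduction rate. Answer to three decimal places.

Proportion female at birth = 100 / (100 + 106) = 0.48544.
Survival-weighted fertility by age (1·fₓ·Sₓ):
  20: 1 × 0.1633 × 0.945 = 0.15432
  21: 1 × 0.1562 × 0.940 = 0.14683
  22: 1 × 0.1814 × 0.937 = 0.16997
  23: 1 × 0.2024 × 0.932 = 0.18864
  24: 1 × 0.1874 × 0.915 = 0.17147
  25: 1 × 0.1624 × 0.908 = 0.14746
Sum = 0.97869
NRR = 0.48544 × 0.97869 = 0.47510
With NRR below 1 the population is below replacement fertility.

0.475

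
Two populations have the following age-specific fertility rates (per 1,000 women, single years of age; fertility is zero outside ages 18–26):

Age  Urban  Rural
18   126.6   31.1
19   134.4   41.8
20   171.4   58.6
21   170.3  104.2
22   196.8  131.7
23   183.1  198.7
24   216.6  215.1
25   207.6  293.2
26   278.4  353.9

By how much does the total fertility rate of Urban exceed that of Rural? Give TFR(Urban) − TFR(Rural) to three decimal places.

0.257

Urban:
  Sum of ASFRs = 126.6 + 134.4 + 171.4 + 170.3 + 196.8 + 183.1 + 216.6 + 207.6 + 278.4 = 1685.2
  TFR = 1685.2 / 1000 = 1.6852
Rural:
  Sum of ASFRs = 31.1 + 41.8 + 58.6 + 104.2 + 131.7 + 198.7 + 215.1 + 293.2 + 353.9 = 1428.3
  TFR = 1428.3 / 1000 = 1.4283
Difference = 1.6852 − 1.4283 = 0.2569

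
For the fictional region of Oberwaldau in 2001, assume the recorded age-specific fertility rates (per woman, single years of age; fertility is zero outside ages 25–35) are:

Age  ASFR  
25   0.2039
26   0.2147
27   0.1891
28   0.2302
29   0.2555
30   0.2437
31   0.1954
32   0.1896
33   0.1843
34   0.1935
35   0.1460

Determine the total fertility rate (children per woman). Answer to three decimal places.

Sum of ASFRs = 0.2039 + 0.2147 + 0.1891 + 0.2302 + 0.2555 + 0.2437 + 0.1954 + 0.1896 + 0.1843 + 0.1935 + 0.1460 = 2.2459
TFR = 2.2459

2.246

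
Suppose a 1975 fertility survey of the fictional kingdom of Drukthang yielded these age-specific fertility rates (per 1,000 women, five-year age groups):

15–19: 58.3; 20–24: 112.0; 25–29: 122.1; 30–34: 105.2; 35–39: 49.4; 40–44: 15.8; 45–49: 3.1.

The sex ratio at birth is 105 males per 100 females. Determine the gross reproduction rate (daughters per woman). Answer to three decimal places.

Proportion female at birth = 100 / (100 + 105) = 0.48780.
Sum of ASFRs = 58.3 + 112.0 + 122.1 + 105.2 + 49.4 + 15.8 + 3.1 = 465.9
TFR = 5 × 465.9 / 1000 = 2.3295
GRR = 0.48780 × 2.3295 = 1.13633

1.136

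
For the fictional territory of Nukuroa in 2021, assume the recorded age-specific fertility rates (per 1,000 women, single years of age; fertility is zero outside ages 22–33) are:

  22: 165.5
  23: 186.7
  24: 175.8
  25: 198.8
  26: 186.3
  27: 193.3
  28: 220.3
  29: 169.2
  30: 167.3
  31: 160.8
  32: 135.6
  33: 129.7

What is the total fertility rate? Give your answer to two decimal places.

Sum of ASFRs = 165.5 + 186.7 + 175.8 + 198.8 + 186.3 + 193.3 + 220.3 + 169.2 + 167.3 + 160.8 + 135.6 + 129.7 = 2089.3
TFR = 2089.3 / 1000 = 2.0893

2.09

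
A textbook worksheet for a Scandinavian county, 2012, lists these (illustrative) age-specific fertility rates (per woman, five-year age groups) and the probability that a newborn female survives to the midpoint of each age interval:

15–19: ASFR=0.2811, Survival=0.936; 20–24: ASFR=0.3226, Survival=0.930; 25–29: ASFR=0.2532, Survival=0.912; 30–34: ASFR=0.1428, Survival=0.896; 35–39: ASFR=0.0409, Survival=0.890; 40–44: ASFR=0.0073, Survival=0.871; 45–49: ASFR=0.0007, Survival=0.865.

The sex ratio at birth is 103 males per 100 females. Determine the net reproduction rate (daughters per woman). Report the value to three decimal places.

Proportion female at birth = 100 / (100 + 103) = 0.49261.
Each age group contributes 5 × ASFR × survival:
  15–19: 5 × 0.2811 × 0.936 = 1.31555
  20–24: 5 × 0.3226 × 0.930 = 1.50009
  25–29: 5 × 0.2532 × 0.912 = 1.15459
  30–34: 5 × 0.1428 × 0.896 = 0.63974
  35–39: 5 × 0.0409 × 0.890 = 0.18201
  40–44: 5 × 0.0073 × 0.871 = 0.03179
  45–49: 5 × 0.0007 × 0.865 = 0.00303
Sum = 4.82680
NRR = 0.49261 × 4.82680 = 2.37773

2.378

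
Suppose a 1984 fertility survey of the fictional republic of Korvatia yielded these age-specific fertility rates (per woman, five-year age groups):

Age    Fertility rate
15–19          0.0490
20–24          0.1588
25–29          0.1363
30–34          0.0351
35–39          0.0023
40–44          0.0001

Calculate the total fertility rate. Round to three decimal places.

Sum of ASFRs = 0.0490 + 0.1588 + 0.1363 + 0.0351 + 0.0023 + 0.0001 = 0.3816
TFR = 5 × 0.3816 = 1.908

1.908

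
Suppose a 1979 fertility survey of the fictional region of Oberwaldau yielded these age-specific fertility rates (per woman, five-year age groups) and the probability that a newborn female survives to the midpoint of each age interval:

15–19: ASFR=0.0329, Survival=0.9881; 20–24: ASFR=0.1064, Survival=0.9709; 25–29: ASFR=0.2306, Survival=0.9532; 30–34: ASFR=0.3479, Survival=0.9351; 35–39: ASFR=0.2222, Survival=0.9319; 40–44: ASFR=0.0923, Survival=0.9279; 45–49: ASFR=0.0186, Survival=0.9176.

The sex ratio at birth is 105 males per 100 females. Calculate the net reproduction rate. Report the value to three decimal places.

Proportion female at birth = 100 / (100 + 105) = 0.48780.
Survival-weighted fertility by age (5·fₓ·Sₓ):
  15–19: 5 × 0.0329 × 0.9881 = 0.16254
  20–24: 5 × 0.1064 × 0.9709 = 0.51652
  25–29: 5 × 0.2306 × 0.9532 = 1.09904
  30–34: 5 × 0.3479 × 0.9351 = 1.62661
  35–39: 5 × 0.2222 × 0.9319 = 1.03534
  40–44: 5 × 0.0923 × 0.9279 = 0.42823
  45–49: 5 × 0.0186 × 0.9176 = 0.08534
Sum = 4.95362
NRR = 0.48780 × 4.95362 = 2.41638

2.416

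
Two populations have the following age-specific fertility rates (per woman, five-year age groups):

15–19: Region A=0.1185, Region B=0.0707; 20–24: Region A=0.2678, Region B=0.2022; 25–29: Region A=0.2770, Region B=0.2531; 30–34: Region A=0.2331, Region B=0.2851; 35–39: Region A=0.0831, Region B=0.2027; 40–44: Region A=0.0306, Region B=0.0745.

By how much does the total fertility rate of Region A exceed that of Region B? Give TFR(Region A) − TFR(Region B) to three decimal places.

-0.391

Region A:
  Sum of ASFRs = 0.1185 + 0.2678 + 0.2770 + 0.2331 + 0.0831 + 0.0306 = 1.0101
  TFR = 5 × 1.0101 = 5.0505
Region B:
  Sum of ASFRs = 0.0707 + 0.2022 + 0.2531 + 0.2851 + 0.2027 + 0.0745 = 1.0883
  TFR = 5 × 1.0883 = 5.4415
Difference = 5.0505 − 5.4415 = -0.391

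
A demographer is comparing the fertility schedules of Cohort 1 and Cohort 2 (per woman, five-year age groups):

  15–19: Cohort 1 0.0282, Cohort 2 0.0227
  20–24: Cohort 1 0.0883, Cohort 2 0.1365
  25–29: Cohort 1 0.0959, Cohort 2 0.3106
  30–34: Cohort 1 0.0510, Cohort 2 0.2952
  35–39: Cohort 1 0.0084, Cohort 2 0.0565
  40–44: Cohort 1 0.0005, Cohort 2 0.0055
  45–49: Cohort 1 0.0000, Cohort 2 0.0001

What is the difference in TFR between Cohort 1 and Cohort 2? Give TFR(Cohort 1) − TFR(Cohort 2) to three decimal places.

-2.774

Cohort 1:
  Sum of ASFRs = 0.0282 + 0.0883 + 0.0959 + 0.0510 + 0.0084 + 0.0005 + 0.0000 = 0.2723
  TFR = 5 × 0.2723 = 1.3615
Cohort 2:
  Sum of ASFRs = 0.0227 + 0.1365 + 0.3106 + 0.2952 + 0.0565 + 0.0055 + 0.0001 = 0.8271
  TFR = 5 × 0.8271 = 4.1355
Difference = 1.3615 − 4.1355 = -2.774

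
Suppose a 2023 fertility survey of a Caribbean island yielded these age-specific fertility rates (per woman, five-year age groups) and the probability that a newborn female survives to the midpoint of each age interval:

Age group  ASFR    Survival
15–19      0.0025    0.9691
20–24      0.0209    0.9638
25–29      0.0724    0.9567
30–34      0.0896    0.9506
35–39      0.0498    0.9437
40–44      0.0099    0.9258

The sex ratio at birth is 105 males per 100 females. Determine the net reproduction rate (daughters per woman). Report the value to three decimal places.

Proportion female at birth = 100 / (100 + 105) = 0.48780.
Per-age-group product (5 × ASFR × survival probability):
  15–19: 5 × 0.0025 × 0.9691 = 0.01211
  20–24: 5 × 0.0209 × 0.9638 = 0.10072
  25–29: 5 × 0.0724 × 0.9567 = 0.34633
  30–34: 5 × 0.0896 × 0.9506 = 0.42587
  35–39: 5 × 0.0498 × 0.9437 = 0.23498
  40–44: 5 × 0.0099 × 0.9258 = 0.04583
Sum = 1.16584
NRR = 0.48780 × 1.16584 = 0.56870
An NRR under 1 implies long-run decline under these rates.

0.569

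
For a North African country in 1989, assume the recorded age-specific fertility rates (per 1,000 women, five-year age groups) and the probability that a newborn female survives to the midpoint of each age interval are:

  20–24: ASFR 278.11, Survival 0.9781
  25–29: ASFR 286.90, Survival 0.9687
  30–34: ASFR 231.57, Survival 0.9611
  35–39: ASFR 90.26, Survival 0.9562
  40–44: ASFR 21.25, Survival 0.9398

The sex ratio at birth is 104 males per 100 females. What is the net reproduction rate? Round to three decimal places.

Proportion female at birth = 100 / (100 + 104) = 0.49020.
Each age group contributes 5 × ASFR × survival:
  20–24: 5 × 278.11/1000 × 0.9781 = 1.36010
  25–29: 5 × 286.90/1000 × 0.9687 = 1.38960
  30–34: 5 × 231.57/1000 × 0.9611 = 1.11281
  35–39: 5 × 90.26/1000 × 0.9562 = 0.43153
  40–44: 5 × 21.25/1000 × 0.9398 = 0.09985
Sum = 4.39389
NRR = 0.49020 × 4.39389 = 2.15388

2.154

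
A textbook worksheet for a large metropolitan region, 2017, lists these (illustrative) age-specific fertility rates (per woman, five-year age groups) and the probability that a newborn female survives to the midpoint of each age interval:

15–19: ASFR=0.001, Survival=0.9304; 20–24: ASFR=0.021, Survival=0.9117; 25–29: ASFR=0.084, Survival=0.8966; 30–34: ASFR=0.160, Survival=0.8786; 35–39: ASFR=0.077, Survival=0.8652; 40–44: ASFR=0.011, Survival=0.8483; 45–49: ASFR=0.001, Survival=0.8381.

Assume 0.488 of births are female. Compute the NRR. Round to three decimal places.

0.763

Proportion female at birth = 0.488.
Per-age-group product (5 × ASFR × survival probability):
  15–19: 5 × 0.001 × 0.9304 = 0.00465
  20–24: 5 × 0.021 × 0.9117 = 0.09573
  25–29: 5 × 0.084 × 0.8966 = 0.37657
  30–34: 5 × 0.160 × 0.8786 = 0.70288
  35–39: 5 × 0.077 × 0.8652 = 0.33310
  40–44: 5 × 0.011 × 0.8483 = 0.04666
  45–49: 5 × 0.001 × 0.8381 = 0.00419
Sum = 1.56378
NRR = 0.488 × 1.56378 = 0.76312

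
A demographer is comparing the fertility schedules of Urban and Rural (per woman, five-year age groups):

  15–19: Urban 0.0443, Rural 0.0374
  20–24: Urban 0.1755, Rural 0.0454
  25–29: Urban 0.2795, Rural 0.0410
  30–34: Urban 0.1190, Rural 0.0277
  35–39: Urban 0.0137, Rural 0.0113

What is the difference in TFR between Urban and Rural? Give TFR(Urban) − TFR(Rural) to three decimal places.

2.346

Urban:
  Sum of ASFRs = 0.0443 + 0.1755 + 0.2795 + 0.1190 + 0.0137 = 0.6320
  TFR = 5 × 0.6320 = 3.16
Rural:
  Sum of ASFRs = 0.0374 + 0.0454 + 0.0410 + 0.0277 + 0.0113 = 0.1628
  TFR = 5 × 0.1628 = 0.814
Difference = 3.16 − 0.814 = 2.346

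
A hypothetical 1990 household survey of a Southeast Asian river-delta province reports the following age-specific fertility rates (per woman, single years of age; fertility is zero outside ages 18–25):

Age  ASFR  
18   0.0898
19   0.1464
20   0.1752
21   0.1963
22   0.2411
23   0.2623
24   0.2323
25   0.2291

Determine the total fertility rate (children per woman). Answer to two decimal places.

1.57

Sum of ASFRs = 0.0898 + 0.1464 + 0.1752 + 0.1963 + 0.2411 + 0.2623 + 0.2323 + 0.2291 = 1.5725
TFR = 1.5725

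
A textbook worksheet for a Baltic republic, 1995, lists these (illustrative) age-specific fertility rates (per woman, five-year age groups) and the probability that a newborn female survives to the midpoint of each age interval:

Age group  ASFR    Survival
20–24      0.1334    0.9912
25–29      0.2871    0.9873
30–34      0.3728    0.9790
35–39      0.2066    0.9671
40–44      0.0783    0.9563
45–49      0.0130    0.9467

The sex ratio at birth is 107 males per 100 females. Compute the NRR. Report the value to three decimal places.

Proportion female at birth = 100 / (100 + 107) = 0.48309.
Per-age-group product (5 × ASFR × survival probability):
  20–24: 5 × 0.1334 × 0.9912 = 0.66113
  25–29: 5 × 0.2871 × 0.9873 = 1.41727
  30–34: 5 × 0.3728 × 0.9790 = 1.82486
  35–39: 5 × 0.2066 × 0.9671 = 0.99901
  40–44: 5 × 0.0783 × 0.9563 = 0.37439
  45–49: 5 × 0.0130 × 0.9467 = 0.06154
Sum = 5.33820
NRR = 0.48309 × 5.33820 = 2.57883

2.579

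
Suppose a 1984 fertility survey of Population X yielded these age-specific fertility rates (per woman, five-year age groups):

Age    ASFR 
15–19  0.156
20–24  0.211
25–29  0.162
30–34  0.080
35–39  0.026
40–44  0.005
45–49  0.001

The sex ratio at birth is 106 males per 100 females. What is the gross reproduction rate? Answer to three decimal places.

1.556

Proportion female at birth = 100 / (100 + 106) = 0.48544.
Sum of ASFRs = 0.156 + 0.211 + 0.162 + 0.080 + 0.026 + 0.005 + 0.001 = 0.641
TFR = 5 × 0.641 = 3.205
GRR = 0.48544 × 3.205 = 1.55584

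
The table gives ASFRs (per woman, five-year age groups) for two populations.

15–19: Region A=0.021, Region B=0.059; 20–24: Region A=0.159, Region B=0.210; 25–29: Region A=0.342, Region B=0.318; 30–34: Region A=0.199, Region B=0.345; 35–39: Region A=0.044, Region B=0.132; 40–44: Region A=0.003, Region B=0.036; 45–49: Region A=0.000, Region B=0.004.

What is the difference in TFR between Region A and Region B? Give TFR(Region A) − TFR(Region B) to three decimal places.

Region A:
  Sum of ASFRs = 0.021 + 0.159 + 0.342 + 0.199 + 0.044 + 0.003 + 0.000 = 0.768
  TFR = 5 × 0.768 = 3.84
Region B:
  Sum of ASFRs = 0.059 + 0.210 + 0.318 + 0.345 + 0.132 + 0.036 + 0.004 = 1.104
  TFR = 5 × 1.104 = 5.52
Difference = 3.84 − 5.52 = -1.68

-1.680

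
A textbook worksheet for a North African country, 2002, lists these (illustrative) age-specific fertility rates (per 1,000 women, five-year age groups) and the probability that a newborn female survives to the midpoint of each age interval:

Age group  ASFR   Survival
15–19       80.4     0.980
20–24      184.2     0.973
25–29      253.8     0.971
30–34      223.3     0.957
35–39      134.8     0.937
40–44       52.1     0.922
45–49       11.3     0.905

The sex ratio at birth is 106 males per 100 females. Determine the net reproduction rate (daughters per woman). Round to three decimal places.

Proportion female at birth = 100 / (100 + 106) = 0.48544.
Per-age-group product (5 × ASFR × survival probability):
  15–19: 5 × 80.4/1000 × 0.980 = 0.39396
  20–24: 5 × 184.2/1000 × 0.973 = 0.89613
  25–29: 5 × 253.8/1000 × 0.971 = 1.23220
  30–34: 5 × 223.3/1000 × 0.957 = 1.06849
  35–39: 5 × 134.8/1000 × 0.937 = 0.63154
  40–44: 5 × 52.1/1000 × 0.922 = 0.24018
  45–49: 5 × 11.3/1000 × 0.905 = 0.05113
Sum = 4.51363
NRR = 0.48544 × 4.51363 = 2.19110

2.191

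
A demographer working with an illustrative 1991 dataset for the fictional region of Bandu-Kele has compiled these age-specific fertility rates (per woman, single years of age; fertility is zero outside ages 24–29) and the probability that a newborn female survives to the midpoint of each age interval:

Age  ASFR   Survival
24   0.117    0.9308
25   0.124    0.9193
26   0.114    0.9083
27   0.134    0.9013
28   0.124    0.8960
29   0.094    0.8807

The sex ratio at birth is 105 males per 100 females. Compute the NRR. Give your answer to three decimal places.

0.313

Proportion female at birth = 100 / (100 + 105) = 0.48780.
Per-age-group product (1 × ASFR × survival probability):
  24: 1 × 0.117 × 0.9308 = 0.10890
  25: 1 × 0.124 × 0.9193 = 0.11399
  26: 1 × 0.114 × 0.9083 = 0.10355
  27: 1 × 0.134 × 0.9013 = 0.12077
  28: 1 × 0.124 × 0.8960 = 0.11110
  29: 1 × 0.094 × 0.8807 = 0.08279
Sum = 0.64110
NRR = 0.48780 × 0.64110 = 0.31273
NRR < 1, so the cohort does not fully replace itself.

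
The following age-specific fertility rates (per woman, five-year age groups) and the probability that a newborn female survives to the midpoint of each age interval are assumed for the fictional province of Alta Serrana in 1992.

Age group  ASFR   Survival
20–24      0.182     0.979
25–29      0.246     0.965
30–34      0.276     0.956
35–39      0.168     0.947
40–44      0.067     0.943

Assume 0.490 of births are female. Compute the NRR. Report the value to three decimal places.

2.209

Proportion female at birth = 0.490.
Weighting each age-specific rate by interval width and survival:
  20–24: 5 × 0.182 × 0.979 = 0.89089
  25–29: 5 × 0.246 × 0.965 = 1.18695
  30–34: 5 × 0.276 × 0.956 = 1.31928
  35–39: 5 × 0.168 × 0.947 = 0.79548
  40–44: 5 × 0.067 × 0.943 = 0.31591
Sum = 4.50851
NRR = 0.490 × 4.50851 = 2.20917
NRR > 1, so each generation more than replaces itself.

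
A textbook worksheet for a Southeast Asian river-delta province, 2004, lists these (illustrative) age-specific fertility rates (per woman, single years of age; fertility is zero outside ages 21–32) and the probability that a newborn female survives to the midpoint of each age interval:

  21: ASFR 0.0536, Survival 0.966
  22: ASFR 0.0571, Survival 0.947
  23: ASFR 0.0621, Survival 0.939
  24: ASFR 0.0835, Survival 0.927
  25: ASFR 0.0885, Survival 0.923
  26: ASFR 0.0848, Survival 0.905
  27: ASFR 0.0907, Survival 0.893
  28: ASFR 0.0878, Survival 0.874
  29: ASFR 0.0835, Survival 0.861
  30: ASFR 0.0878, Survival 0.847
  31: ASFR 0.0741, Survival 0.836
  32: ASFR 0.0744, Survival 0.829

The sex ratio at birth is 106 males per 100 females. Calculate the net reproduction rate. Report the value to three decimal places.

Proportion female at birth = 100 / (100 + 106) = 0.48544.
Per-age-group product (1 × ASFR × survival probability):
  21: 1 × 0.0536 × 0.966 = 0.05178
  22: 1 × 0.0571 × 0.947 = 0.05407
  23: 1 × 0.0621 × 0.939 = 0.05831
  24: 1 × 0.0835 × 0.927 = 0.07740
  25: 1 × 0.0885 × 0.923 = 0.08169
  26: 1 × 0.0848 × 0.905 = 0.07674
  27: 1 × 0.0907 × 0.893 = 0.08100
  28: 1 × 0.0878 × 0.874 = 0.07674
  29: 1 × 0.0835 × 0.861 = 0.07189
  30: 1 × 0.0878 × 0.847 = 0.07437
  31: 1 × 0.0741 × 0.836 = 0.06195
  32: 1 × 0.0744 × 0.829 = 0.06168
Sum = 0.82762
NRR = 0.48544 × 0.82762 = 0.40176

0.402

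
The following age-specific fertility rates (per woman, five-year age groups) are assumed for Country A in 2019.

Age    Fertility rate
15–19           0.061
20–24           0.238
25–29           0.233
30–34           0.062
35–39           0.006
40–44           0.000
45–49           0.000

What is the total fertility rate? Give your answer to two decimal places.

Sum of ASFRs = 0.061 + 0.238 + 0.233 + 0.062 + 0.006 + 0.000 + 0.000 = 0.600
TFR = 5 × 0.600 = 3

3.00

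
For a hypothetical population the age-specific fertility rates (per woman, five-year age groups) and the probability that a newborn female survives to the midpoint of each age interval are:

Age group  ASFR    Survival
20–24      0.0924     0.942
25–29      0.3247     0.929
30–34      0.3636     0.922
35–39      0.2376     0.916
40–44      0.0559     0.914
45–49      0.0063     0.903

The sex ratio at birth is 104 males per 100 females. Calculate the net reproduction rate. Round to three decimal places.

2.447

Proportion female at birth = 100 / (100 + 104) = 0.49020.
Survival-weighted fertility by age (5·fₓ·Sₓ):
  20–24: 5 × 0.0924 × 0.942 = 0.43520
  25–29: 5 × 0.3247 × 0.929 = 1.50823
  30–34: 5 × 0.3636 × 0.922 = 1.67620
  35–39: 5 × 0.2376 × 0.916 = 1.08821
  40–44: 5 × 0.0559 × 0.914 = 0.25546
  45–49: 5 × 0.0063 × 0.903 = 0.02844
Sum = 4.99174
NRR = 0.49020 × 4.99174 = 2.44695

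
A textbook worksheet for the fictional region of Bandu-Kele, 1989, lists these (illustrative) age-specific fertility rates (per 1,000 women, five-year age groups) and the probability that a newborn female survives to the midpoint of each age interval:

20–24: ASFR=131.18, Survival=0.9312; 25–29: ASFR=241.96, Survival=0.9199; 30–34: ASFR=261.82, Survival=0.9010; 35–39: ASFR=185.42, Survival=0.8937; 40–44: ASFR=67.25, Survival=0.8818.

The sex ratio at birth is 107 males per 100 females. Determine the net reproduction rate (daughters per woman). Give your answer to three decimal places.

Proportion female at birth = 100 / (100 + 107) = 0.48309.
Per-age-group product (5 × ASFR × survival probability):
  20–24: 5 × 131.18/1000 × 0.9312 = 0.61077
  25–29: 5 × 241.96/1000 × 0.9199 = 1.11290
  30–34: 5 × 261.82/1000 × 0.9010 = 1.17950
  35–39: 5 × 185.42/1000 × 0.8937 = 0.82855
  40–44: 5 × 67.25/1000 × 0.8818 = 0.29651
Sum = 4.02823
NRR = 0.48309 × 4.02823 = 1.94600

1.946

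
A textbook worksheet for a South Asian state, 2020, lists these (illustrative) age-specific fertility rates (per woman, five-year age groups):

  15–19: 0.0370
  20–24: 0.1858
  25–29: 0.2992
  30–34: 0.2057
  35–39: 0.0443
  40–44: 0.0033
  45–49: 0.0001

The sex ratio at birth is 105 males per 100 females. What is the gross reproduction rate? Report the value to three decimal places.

Proportion female at birth = 100 / (100 + 105) = 0.48780.
Sum of ASFRs = 0.0370 + 0.1858 + 0.2992 + 0.2057 + 0.0443 + 0.0033 + 0.0001 = 0.7754
TFR = 5 × 0.7754 = 3.877
GRR = 0.48780 × 3.877 = 1.89120

1.891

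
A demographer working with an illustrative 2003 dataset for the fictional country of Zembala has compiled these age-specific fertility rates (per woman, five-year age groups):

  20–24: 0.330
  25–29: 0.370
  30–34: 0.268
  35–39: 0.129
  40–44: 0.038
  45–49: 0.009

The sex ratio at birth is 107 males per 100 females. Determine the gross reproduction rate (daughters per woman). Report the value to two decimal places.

2.76

Proportion female at birth = 100 / (100 + 107) = 0.48309.
Sum of ASFRs = 0.330 + 0.370 + 0.268 + 0.129 + 0.038 + 0.009 = 1.144
TFR = 5 × 1.144 = 5.72
GRR = 0.48309 × 5.72 = 2.76327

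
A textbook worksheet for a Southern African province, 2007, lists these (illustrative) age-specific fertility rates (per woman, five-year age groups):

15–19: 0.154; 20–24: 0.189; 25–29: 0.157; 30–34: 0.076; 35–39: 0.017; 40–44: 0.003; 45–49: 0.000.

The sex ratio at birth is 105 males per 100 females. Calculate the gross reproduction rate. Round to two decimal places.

Proportion female at birth = 100 / (100 + 105) = 0.48780.
Sum of ASFRs = 0.154 + 0.189 + 0.157 + 0.076 + 0.017 + 0.003 + 0.000 = 0.596
TFR = 5 × 0.596 = 2.98
GRR = 0.48780 × 2.98 = 1.45364

1.45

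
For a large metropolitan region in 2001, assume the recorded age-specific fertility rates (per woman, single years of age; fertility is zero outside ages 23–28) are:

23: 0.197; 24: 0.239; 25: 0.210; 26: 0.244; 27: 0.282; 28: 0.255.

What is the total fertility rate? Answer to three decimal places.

Sum of ASFRs = 0.197 + 0.239 + 0.210 + 0.244 + 0.282 + 0.255 = 1.427
TFR = 1.427

1.427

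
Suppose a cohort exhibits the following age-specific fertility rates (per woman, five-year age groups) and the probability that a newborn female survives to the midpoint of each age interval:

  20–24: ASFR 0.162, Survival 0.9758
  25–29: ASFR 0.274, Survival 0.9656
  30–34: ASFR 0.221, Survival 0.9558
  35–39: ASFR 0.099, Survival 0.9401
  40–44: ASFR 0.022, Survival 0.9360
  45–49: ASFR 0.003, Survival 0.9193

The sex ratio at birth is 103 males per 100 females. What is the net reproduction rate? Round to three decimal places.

Proportion female at birth = 100 / (100 + 103) = 0.49261.
Per-age-group product (5 × ASFR × survival probability):
  20–24: 5 × 0.162 × 0.9758 = 0.79040
  25–29: 5 × 0.274 × 0.9656 = 1.32287
  30–34: 5 × 0.221 × 0.9558 = 1.05616
  35–39: 5 × 0.099 × 0.9401 = 0.46535
  40–44: 5 × 0.022 × 0.9360 = 0.10296
  45–49: 5 × 0.003 × 0.9193 = 0.01379
Sum = 3.75153
NRR = 0.49261 × 3.75153 = 1.84804

1.848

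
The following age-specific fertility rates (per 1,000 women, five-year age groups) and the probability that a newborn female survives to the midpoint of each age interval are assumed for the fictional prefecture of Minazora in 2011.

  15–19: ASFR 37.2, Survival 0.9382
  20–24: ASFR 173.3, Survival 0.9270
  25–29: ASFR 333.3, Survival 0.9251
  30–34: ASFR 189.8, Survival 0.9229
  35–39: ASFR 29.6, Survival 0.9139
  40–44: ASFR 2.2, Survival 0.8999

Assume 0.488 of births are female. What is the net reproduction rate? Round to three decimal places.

Proportion female at birth = 0.488.
Survival-weighted fertility by age (5·fₓ·Sₓ):
  15–19: 5 × 37.2/1000 × 0.9382 = 0.17451
  20–24: 5 × 173.3/1000 × 0.9270 = 0.80325
  25–29: 5 × 333.3/1000 × 0.9251 = 1.54168
  30–34: 5 × 189.8/1000 × 0.9229 = 0.87583
  35–39: 5 × 29.6/1000 × 0.9139 = 0.13526
  40–44: 5 × 2.2/1000 × 0.8999 = 0.00990
Sum = 3.54043
NRR = 0.488 × 3.54043 = 1.72773
With NRR above 1 the population is above replacement fertility.

1.728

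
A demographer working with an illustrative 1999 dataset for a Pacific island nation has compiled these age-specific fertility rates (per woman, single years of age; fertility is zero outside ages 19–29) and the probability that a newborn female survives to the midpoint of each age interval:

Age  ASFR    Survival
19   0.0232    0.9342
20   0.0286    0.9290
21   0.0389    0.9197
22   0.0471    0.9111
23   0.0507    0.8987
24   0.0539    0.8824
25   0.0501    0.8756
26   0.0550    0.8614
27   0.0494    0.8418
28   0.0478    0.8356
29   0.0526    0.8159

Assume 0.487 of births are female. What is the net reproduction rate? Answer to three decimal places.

Proportion female at birth = 0.487.
Per-age-group product (1 × ASFR × survival probability):
  19: 1 × 0.0232 × 0.9342 = 0.02167
  20: 1 × 0.0286 × 0.9290 = 0.02657
  21: 1 × 0.0389 × 0.9197 = 0.03578
  22: 1 × 0.0471 × 0.9111 = 0.04291
  23: 1 × 0.0507 × 0.8987 = 0.04556
  24: 1 × 0.0539 × 0.8824 = 0.04756
  25: 1 × 0.0501 × 0.8756 = 0.04387
  26: 1 × 0.0550 × 0.8614 = 0.04738
  27: 1 × 0.0494 × 0.8418 = 0.04158
  28: 1 × 0.0478 × 0.8356 = 0.03994
  29: 1 × 0.0526 × 0.8159 = 0.04292
Sum = 0.43574
NRR = 0.487 × 0.43574 = 0.21221

0.212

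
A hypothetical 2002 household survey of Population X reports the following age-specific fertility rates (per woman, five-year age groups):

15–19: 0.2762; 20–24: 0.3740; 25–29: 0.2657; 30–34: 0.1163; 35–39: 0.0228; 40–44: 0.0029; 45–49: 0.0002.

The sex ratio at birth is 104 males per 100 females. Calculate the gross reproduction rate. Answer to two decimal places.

2.59

Proportion female at birth = 100 / (100 + 104) = 0.49020.
Sum of ASFRs = 0.2762 + 0.3740 + 0.2657 + 0.1163 + 0.0228 + 0.0029 + 0.0002 = 1.0581
TFR = 5 × 1.0581 = 5.2905
GRR = 0.49020 × 5.2905 = 2.59340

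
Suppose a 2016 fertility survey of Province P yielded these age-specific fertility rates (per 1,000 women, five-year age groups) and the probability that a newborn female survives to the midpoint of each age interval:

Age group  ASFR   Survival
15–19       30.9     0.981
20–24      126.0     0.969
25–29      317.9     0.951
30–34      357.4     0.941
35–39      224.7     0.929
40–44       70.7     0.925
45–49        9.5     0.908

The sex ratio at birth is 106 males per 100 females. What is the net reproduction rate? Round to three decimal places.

Proportion female at birth = 100 / (100 + 106) = 0.48544.
Survival-weighted fertility by age (5·fₓ·Sₓ):
  15–19: 5 × 30.9/1000 × 0.981 = 0.15156
  20–24: 5 × 126.0/1000 × 0.969 = 0.61047
  25–29: 5 × 317.9/1000 × 0.951 = 1.51161
  30–34: 5 × 357.4/1000 × 0.941 = 1.68157
  35–39: 5 × 224.7/1000 × 0.929 = 1.04373
  40–44: 5 × 70.7/1000 × 0.925 = 0.32699
  45–49: 5 × 9.5/1000 × 0.908 = 0.04313
Sum = 5.36906
NRR = 0.48544 × 5.36906 = 2.60636
With NRR above 1 the population is above replacement fertility.

2.606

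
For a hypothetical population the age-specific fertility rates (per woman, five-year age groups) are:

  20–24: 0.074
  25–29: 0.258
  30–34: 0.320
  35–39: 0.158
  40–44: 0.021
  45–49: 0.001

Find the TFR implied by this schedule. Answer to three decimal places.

Sum of ASFRs = 0.074 + 0.258 + 0.320 + 0.158 + 0.021 + 0.001 = 0.832
TFR = 5 × 0.832 = 4.16

4.160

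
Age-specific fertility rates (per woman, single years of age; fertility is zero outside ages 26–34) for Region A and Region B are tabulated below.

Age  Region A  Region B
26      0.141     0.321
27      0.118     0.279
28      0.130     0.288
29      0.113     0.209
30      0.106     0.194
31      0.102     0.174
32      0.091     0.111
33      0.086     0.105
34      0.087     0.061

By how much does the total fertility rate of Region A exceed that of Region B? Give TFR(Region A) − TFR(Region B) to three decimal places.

-0.768

Region A:
  Sum of ASFRs = 0.141 + 0.118 + 0.130 + 0.113 + 0.106 + 0.102 + 0.091 + 0.086 + 0.087 = 0.974
  TFR = 0.974
Region B:
  Sum of ASFRs = 0.321 + 0.279 + 0.288 + 0.209 + 0.194 + 0.174 + 0.111 + 0.105 + 0.061 = 1.742
  TFR = 1.742
Difference = 0.974 − 1.742 = -0.768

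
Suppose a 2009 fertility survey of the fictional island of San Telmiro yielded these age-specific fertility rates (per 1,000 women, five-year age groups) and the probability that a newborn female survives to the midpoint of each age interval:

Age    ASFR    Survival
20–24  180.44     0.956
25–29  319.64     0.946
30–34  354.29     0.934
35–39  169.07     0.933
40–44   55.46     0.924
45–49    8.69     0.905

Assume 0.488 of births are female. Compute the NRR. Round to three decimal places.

2.495

Proportion female at birth = 0.488.
Each age group contributes 5 × ASFR × survival:
  20–24: 5 × 180.44/1000 × 0.956 = 0.86250
  25–29: 5 × 319.64/1000 × 0.946 = 1.51190
  30–34: 5 × 354.29/1000 × 0.934 = 1.65453
  35–39: 5 × 169.07/1000 × 0.933 = 0.78871
  40–44: 5 × 55.46/1000 × 0.924 = 0.25623
  45–49: 5 × 8.69/1000 × 0.905 = 0.03932
Sum = 5.11319
NRR = 0.488 × 5.11319 = 2.49524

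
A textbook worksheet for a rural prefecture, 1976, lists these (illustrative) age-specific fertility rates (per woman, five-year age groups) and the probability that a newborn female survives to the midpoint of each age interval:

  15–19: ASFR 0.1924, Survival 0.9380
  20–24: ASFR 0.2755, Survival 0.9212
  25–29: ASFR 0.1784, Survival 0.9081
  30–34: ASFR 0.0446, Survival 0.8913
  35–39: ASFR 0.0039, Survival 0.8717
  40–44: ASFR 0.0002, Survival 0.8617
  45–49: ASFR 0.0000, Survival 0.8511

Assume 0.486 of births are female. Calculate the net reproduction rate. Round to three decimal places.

1.554

Proportion female at birth = 0.486.
Per-age-group product (5 × ASFR × survival probability):
  15–19: 5 × 0.1924 × 0.9380 = 0.90236
  20–24: 5 × 0.2755 × 0.9212 = 1.26895
  25–29: 5 × 0.1784 × 0.9081 = 0.81003
  30–34: 5 × 0.0446 × 0.8913 = 0.19876
  35–39: 5 × 0.0039 × 0.8717 = 0.01700
  40–44: 5 × 0.0002 × 0.8617 = 0.00086
  45–49: 5 × 0.0000 × 0.8511 = 0.00000
Sum = 3.19796
NRR = 0.486 × 3.19796 = 1.55421
NRR > 1, so each generation more than replaces itself.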